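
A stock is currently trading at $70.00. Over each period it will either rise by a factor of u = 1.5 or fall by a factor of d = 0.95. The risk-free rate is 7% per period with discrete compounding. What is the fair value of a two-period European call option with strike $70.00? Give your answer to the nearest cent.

$12.50

Risk-neutral probability p = (1 + 0.07 − 0.95)/(1.5 − 0.95) = 0.1200/0.5500 = 0.2182
Terminal stock prices: S_uu = 157.5, S_ud = 99.75, S_dd = 63.17
Terminal payoffs (S − K): max(87.5, 0) = 87.5, max(29.75, 0) = 29.75, max(-6.825, 0) = 0
Node u (S = 105): V_u = 1/1.07·[0.2182·87.5000 + 0.7818·29.7500] = 39.5794
Node d (S = 66.5): V_d = 1/1.07·[0.2182·29.7500 + 0.7818·0.0000] = 6.0663
Node 0 (S = 70): V_0 = 1/1.07·[0.2182·39.5794 + 0.7818·6.0663] = 12.5030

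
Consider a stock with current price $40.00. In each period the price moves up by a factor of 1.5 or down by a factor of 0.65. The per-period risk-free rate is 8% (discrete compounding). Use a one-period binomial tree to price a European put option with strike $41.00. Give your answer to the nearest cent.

Risk-neutral probability p = (1 + 0.08 − 0.65)/(1.5 − 0.65) = 0.4300/0.8500 = 0.5059
Terminal stock prices: S_u = 60, S_d = 26
Terminal payoffs (K − S): max(-19, 0) = 0, max(15, 0) = 15
Node 0 (S = 40): V_0 = 1/1.08·[0.5059·0.0000 + 0.4941·15.0000] = 6.8627

$6.86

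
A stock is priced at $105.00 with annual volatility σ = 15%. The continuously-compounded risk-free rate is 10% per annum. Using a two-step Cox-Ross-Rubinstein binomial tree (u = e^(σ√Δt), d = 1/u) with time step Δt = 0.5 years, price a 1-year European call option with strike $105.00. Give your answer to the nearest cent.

CRR parameters: u = e^(σ√Δt) = e^(0.15·√0.5) = 1.1119, d = 1/u = 0.8994
Per-period rate: rΔt = 0.1·0.5 = 0.05, so R = e^0.05 = 1.0513
Risk-neutral probability p = (e^0.05 − 0.8994)/(1.1119 − 0.8994) = 0.1519/0.2125 = 0.7148
Terminal stock prices: S_uu = 129.8, S_ud = 105, S_dd = 84.93
Terminal payoffs (S − K): max(24.81, 0) = 24.81, max(0, 0) = 0, max(-20.07, 0) = 0
Node u (S = 116.7): V_u = e^(−0.05)·[0.7148·24.8127 + 0.2852·0.0000] = 16.8699
Node d (S = 94.43): V_d = e^(−0.05)·[0.7148·0.0000 + 0.2852·0.0000] = 0.0000
Node 0 (S = 105): V_0 = e^(−0.05)·[0.7148·16.8699 + 0.2852·0.0000] = 11.4697

$11.47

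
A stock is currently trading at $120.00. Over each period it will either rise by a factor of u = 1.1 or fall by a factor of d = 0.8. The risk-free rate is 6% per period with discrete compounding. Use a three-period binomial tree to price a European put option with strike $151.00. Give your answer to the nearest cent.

Risk-neutral probability p = (1 + 0.06 − 0.8)/(1.1 − 0.8) = 0.2600/0.3000 = 0.8667
Terminal stock prices: S_uuu = 159.7, S_uud = 116.2, S_udd = 84.48, S_ddd = 61.44
Terminal payoffs (K − S): max(-8.72, 0) = 0, max(34.84, 0) = 34.84, max(66.52, 0) = 66.52, max(89.56, 0) = 89.56
Node uu (S = 145.2): V_uu = 1/1.06·[0.8667·0.0000 + 0.1333·34.8400] = 4.3824
Node ud (S = 105.6): V_ud = 1/1.06·[0.8667·34.8400 + 0.1333·66.5200] = 36.8528
Node dd (S = 76.8): V_dd = 1/1.06·[0.8667·66.5200 + 0.1333·89.5600] = 65.6528
Node u (S = 132): V_u = 1/1.06·[0.8667·4.3824 + 0.1333·36.8528] = 8.2187
Node d (S = 96): V_d = 1/1.06·[0.8667·36.8528 + 0.1333·65.6528] = 38.3895
Node 0 (S = 120): V_0 = 1/1.06·[0.8667·8.2187 + 0.1333·38.3895] = 11.5485

$11.55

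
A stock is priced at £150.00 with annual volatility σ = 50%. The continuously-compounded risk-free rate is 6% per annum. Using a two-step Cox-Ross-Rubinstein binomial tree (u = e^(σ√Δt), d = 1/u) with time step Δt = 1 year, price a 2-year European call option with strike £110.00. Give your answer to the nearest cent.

CRR parameters: u = e^(σ√Δt) = e^(0.5·√1) = 1.6487, d = 1/u = 0.6065
Per-period rate: rΔt = 0.06·1 = 0.06, so R = e^0.06 = 1.0618
Risk-neutral probability p = (e^0.06 − 0.6065)/(1.6487 − 0.6065) = 0.4553/1.0422 = 0.4369
Terminal stock prices: S_uu = 407.7, S_ud = 150, S_dd = 55.18
Terminal payoffs (S − K): max(297.7, 0) = 297.7, max(40, 0) = 40, max(-54.82, 0) = 0
Node u (S = 247.3): V_u = e^(−0.06)·[0.4369·297.7423 + 0.5631·40.0000] = 143.7141
Node d (S = 90.98): V_d = e^(−0.06)·[0.4369·40.0000 + 0.5631·0.0000] = 16.4573
Node 0 (S = 150): V_0 = e^(−0.06)·[0.4369·143.7141 + 0.5631·16.4573] = 67.8565

£67.86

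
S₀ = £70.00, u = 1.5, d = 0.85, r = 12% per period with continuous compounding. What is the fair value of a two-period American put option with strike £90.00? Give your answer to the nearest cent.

Risk-neutral probability p = (e^0.12 − 0.85)/(1.5 − 0.85) = 0.2775/0.6500 = 0.4269
Terminal stock prices: S_uu = 157.5, S_ud = 89.25, S_dd = 50.57
Terminal payoffs (K − S): max(-67.5, 0) = 0, max(0.75, 0) = 0.75, max(39.43, 0) = 39.43
Node u (S = 105): continuation = e^(−0.12)·[0.4269·0.0000 + 0.5731·0.7500] = 0.3812; exercise value = 0.0000 ≤ continuation, so V_u = 0.3812
Node d (S = 59.5): continuation = e^(−0.12)·[0.4269·0.7500 + 0.5731·39.4250] = 20.3228; exercise value = 30.5000 > continuation, so V_d = 30.5000 (exercise)
Node 0 (S = 70): continuation = e^(−0.12)·[0.4269·0.3812 + 0.5731·30.5000] = 15.6468; exercise value = 20.0000 > continuation, so V_0 = 20.0000 (exercise)

£20.00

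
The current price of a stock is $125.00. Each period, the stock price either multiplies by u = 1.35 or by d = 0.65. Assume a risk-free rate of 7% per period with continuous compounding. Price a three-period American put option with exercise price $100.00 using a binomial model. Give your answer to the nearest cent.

Risk-neutral probability p = (e^0.07 − 0.65)/(1.35 − 0.65) = 0.4225/0.7000 = 0.6036
Terminal stock prices: S_uuu = 307.5, S_uud = 148.1, S_udd = 71.3, S_ddd = 34.33
Terminal payoffs (K − S): max(-207.5, 0) = 0, max(-48.08, 0) = 0, max(28.7, 0) = 28.7, max(65.67, 0) = 65.67
Node uu (S = 227.8): continuation = e^(−0.07)·[0.6036·0.0000 + 0.3964·0.0000] = 0.0000; exercise value = 0.0000 ≤ continuation, so V_uu = 0.0000
Node ud (S = 109.7): continuation = e^(−0.07)·[0.6036·0.0000 + 0.3964·28.7031] = 10.6092; exercise value = 0.0000 ≤ continuation, so V_ud = 10.6092
Node dd (S = 52.81): continuation = e^(−0.07)·[0.6036·28.7031 + 0.3964·65.6719] = 40.4269; exercise value = 47.1875 > continuation, so V_dd = 47.1875 (exercise)
Node u (S = 168.8): continuation = e^(−0.07)·[0.6036·0.0000 + 0.3964·10.6092] = 3.9213; exercise value = 0.0000 ≤ continuation, so V_u = 3.9213
Node d (S = 81.25): continuation = e^(−0.07)·[0.6036·10.6092 + 0.3964·47.1875] = 23.4119; exercise value = 18.7500 ≤ continuation, so V_d = 23.4119
Node 0 (S = 125): continuation = e^(−0.07)·[0.6036·3.9213 + 0.3964·23.4119] = 10.8602; exercise value = 0.0000 ≤ continuation, so V_0 = 10.8602

$10.86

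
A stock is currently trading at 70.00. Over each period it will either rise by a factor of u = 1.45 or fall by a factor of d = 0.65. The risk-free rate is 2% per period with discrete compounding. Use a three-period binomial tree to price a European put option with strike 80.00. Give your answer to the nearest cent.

Risk-neutral probability p = (1 + 0.02 − 0.65)/(1.45 − 0.65) = 0.3700/0.8000 = 0.4625
Terminal stock prices: S_uuu = 213.4, S_uud = 95.66, S_udd = 42.88, S_ddd = 19.22
Terminal payoffs (K − S): max(-133.4, 0) = 0, max(-15.66, 0) = 0, max(37.12, 0) = 37.12, max(60.78, 0) = 60.78
Node uu (S = 147.2): V_uu = 1/1.02·[0.4625·0.0000 + 0.5375·0.0000] = 0.0000
Node ud (S = 65.98): V_ud = 1/1.02·[0.4625·0.0000 + 0.5375·37.1162] = 19.5588
Node dd (S = 29.58): V_dd = 1/1.02·[0.4625·37.1162 + 0.5375·60.7763] = 48.8564
Node u (S = 101.5): V_u = 1/1.02·[0.4625·0.0000 + 0.5375·19.5588] = 10.3067
Node d (S = 45.5): V_d = 1/1.02·[0.4625·19.5588 + 0.5375·48.8564] = 34.6140
Node 0 (S = 70): V_0 = 1/1.02·[0.4625·10.3067 + 0.5375·34.6140] = 22.9136

22.91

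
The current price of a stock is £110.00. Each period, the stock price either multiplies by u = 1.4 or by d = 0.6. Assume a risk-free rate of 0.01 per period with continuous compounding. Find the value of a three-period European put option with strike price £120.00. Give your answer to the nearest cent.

£33.71

Risk-neutral probability p = (e^0.01 − 0.6)/(1.4 − 0.6) = 0.4101/0.8000 = 0.5126
Terminal stock prices: S_uuu = 301.8, S_uud = 129.4, S_udd = 55.44, S_ddd = 23.76
Terminal payoffs (K − S): max(-181.8, 0) = 0, max(-9.36, 0) = 0, max(64.56, 0) = 64.56, max(96.24, 0) = 96.24
Node uu (S = 215.6): V_uu = e^(−0.01)·[0.5126·0.0000 + 0.4874·0.0000] = 0.0000
Node ud (S = 92.4): V_ud = e^(−0.01)·[0.5126·0.0000 + 0.4874·64.5600] = 31.1558
Node dd (S = 39.6): V_dd = e^(−0.01)·[0.5126·64.5600 + 0.4874·96.2400] = 79.2060
Node u (S = 154): V_u = e^(−0.01)·[0.5126·0.0000 + 0.4874·31.1558] = 15.0354
Node d (S = 66): V_d = e^(−0.01)·[0.5126·31.1558 + 0.4874·79.2060] = 54.0342
Node 0 (S = 110): V_0 = e^(−0.01)·[0.5126·15.0354 + 0.4874·54.0342] = 33.7061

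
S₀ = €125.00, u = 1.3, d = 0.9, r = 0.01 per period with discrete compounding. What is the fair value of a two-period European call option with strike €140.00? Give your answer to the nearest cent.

€7.73

Risk-neutral probability p = (1 + 0.01 − 0.9)/(1.3 − 0.9) = 0.1100/0.4000 = 0.2750
Terminal stock prices: S_uu = 211.3, S_ud = 146.2, S_dd = 101.2
Terminal payoffs (S − K): max(71.25, 0) = 71.25, max(6.25, 0) = 6.25, max(-38.75, 0) = 0
Node u (S = 162.5): V_u = 1/1.01·[0.2750·71.2500 + 0.7250·6.2500] = 23.8861
Node d (S = 112.5): V_d = 1/1.01·[0.2750·6.2500 + 0.7250·0.0000] = 1.7017
Node 0 (S = 125): V_0 = 1/1.01·[0.2750·23.8861 + 0.7250·1.7017] = 7.7252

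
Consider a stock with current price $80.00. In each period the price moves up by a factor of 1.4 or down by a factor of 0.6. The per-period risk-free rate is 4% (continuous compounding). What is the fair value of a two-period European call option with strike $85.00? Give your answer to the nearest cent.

Risk-neutral probability p = (e^0.04 − 0.6)/(1.4 − 0.6) = 0.4408/0.8000 = 0.5510
Terminal stock prices: S_uu = 156.8, S_ud = 67.2, S_dd = 28.8
Terminal payoffs (S − K): max(71.8, 0) = 71.8, max(-17.8, 0) = 0, max(-56.2, 0) = 0
Node u (S = 112): V_u = e^(−0.04)·[0.5510·71.8000 + 0.4490·0.0000] = 38.0115
Node d (S = 48): V_d = e^(−0.04)·[0.5510·0.0000 + 0.4490·0.0000] = 0.0000
Node 0 (S = 80): V_0 = e^(−0.04)·[0.5510·38.0115 + 0.4490·0.0000] = 20.1236

$20.12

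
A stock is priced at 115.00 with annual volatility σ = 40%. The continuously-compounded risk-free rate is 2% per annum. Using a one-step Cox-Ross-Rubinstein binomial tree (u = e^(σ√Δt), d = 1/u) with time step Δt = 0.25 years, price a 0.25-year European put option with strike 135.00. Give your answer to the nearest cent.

CRR parameters: u = e^(σ√Δt) = e^(0.4·√0.25) = 1.2214, d = 1/u = 0.8187
Per-period rate: rΔt = 0.02·0.25 = 0.005, so R = e^0.005 = 1.0050
Risk-neutral probability p = (e^0.005 − 0.8187)/(1.2214 − 0.8187) = 0.1863/0.4027 = 0.4626
Terminal stock prices: S_u = 140.5, S_d = 94.15
Terminal payoffs (K − S): max(-5.461, 0) = 0, max(40.85, 0) = 40.85
Node 0 (S = 115): V_0 = e^(−0.005)·[0.4626·0.0000 + 0.5374·40.8460] = 21.8406

21.84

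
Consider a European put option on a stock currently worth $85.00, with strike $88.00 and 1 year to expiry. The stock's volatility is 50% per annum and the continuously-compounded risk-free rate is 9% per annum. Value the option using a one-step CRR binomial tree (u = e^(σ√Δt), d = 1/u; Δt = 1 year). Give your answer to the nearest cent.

CRR parameters: u = e^(σ√Δt) = e^(0.5·√1) = 1.6487, d = 1/u = 0.6065
Per-period rate: rΔt = 0.09·1 = 0.09, so R = e^0.09 = 1.0942
Risk-neutral probability p = (e^0.09 − 0.6065)/(1.6487 − 0.6065) = 0.4876/1.0422 = 0.4679
Terminal stock prices: S_u = 140.1, S_d = 51.56
Terminal payoffs (K − S): max(-52.14, 0) = 0, max(36.44, 0) = 36.44
Node 0 (S = 85): V_0 = e^(−0.09)·[0.4679·0.0000 + 0.5321·36.4449] = 17.7232

$17.72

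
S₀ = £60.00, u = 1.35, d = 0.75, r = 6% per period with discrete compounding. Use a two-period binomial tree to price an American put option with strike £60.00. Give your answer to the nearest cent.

£6.84

Risk-neutral probability p = (1 + 0.06 − 0.75)/(1.35 − 0.75) = 0.3100/0.6000 = 0.5167
Terminal stock prices: S_uu = 109.4, S_ud = 60.75, S_dd = 33.75
Terminal payoffs (K − S): max(-49.35, 0) = 0, max(-0.75, 0) = 0, max(26.25, 0) = 26.25
Node u (S = 81): continuation = 1/1.06·[0.5167·0.0000 + 0.4833·0.0000] = 0.0000; exercise value = 0.0000 ≤ continuation, so V_u = 0.0000
Node d (S = 45): continuation = 1/1.06·[0.5167·0.0000 + 0.4833·26.2500] = 11.9693; exercise value = 15.0000 > continuation, so V_d = 15.0000 (exercise)
Node 0 (S = 60): continuation = 1/1.06·[0.5167·0.0000 + 0.4833·15.0000] = 6.8396; exercise value = 0.0000 ≤ continuation, so V_0 = 6.8396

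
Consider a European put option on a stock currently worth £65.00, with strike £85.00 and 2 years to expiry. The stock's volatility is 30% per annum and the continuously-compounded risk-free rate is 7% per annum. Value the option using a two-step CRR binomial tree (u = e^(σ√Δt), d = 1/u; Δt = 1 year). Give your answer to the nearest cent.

CRR parameters: u = e^(σ√Δt) = e^(0.3·√1) = 1.3499, d = 1/u = 0.7408
Per-period rate: rΔt = 0.07·1 = 0.07, so R = e^0.07 = 1.0725
Risk-neutral probability p = (e^0.07 − 0.7408)/(1.3499 − 0.7408) = 0.3317/0.6090 = 0.5446
Terminal stock prices: S_uu = 118.4, S_ud = 65, S_dd = 35.67
Terminal payoffs (K − S): max(-33.44, 0) = 0, max(20, 0) = 20, max(49.33, 0) = 49.33
Node u (S = 87.74): V_u = e^(−0.07)·[0.5446·0.0000 + 0.4554·20.0000] = 8.4920
Node d (S = 48.15): V_d = e^(−0.07)·[0.5446·20.0000 + 0.4554·49.3272] = 31.1003
Node 0 (S = 65): V_0 = e^(−0.07)·[0.5446·8.4920 + 0.4554·31.1003] = 17.5174

£17.52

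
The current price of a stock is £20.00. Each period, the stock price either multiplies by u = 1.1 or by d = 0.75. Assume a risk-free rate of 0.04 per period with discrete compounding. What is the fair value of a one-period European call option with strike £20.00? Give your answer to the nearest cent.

Risk-neutral probability p = (1 + 0.04 − 0.75)/(1.1 − 0.75) = 0.2900/0.3500 = 0.8286
Terminal stock prices: S_u = 22, S_d = 15
Terminal payoffs (S − K): max(2, 0) = 2, max(-5, 0) = 0
Node 0 (S = 20): V_0 = 1/1.04·[0.8286·2.0000 + 0.1714·0.0000] = 1.5934

£1.59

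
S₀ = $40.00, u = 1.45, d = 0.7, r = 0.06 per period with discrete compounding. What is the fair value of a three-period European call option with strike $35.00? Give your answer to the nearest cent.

$15.28

Risk-neutral probability p = (1 + 0.06 − 0.7)/(1.45 − 0.7) = 0.3600/0.7500 = 0.4800
Terminal stock prices: S_uuu = 121.9, S_uud = 58.87, S_udd = 28.42, S_ddd = 13.72
Terminal payoffs (S − K): max(86.94, 0) = 86.94, max(23.87, 0) = 23.87, max(-6.58, 0) = 0, max(-21.28, 0) = 0
Node uu (S = 84.1): V_uu = 1/1.06·[0.4800·86.9450 + 0.5200·23.8700] = 51.0811
Node ud (S = 40.6): V_ud = 1/1.06·[0.4800·23.8700 + 0.5200·0.0000] = 10.8091
Node dd (S = 19.6): V_dd = 1/1.06·[0.4800·0.0000 + 0.5200·0.0000] = 0.0000
Node u (S = 58): V_u = 1/1.06·[0.4800·51.0811 + 0.5200·10.8091] = 28.4336
Node d (S = 28): V_d = 1/1.06·[0.4800·10.8091 + 0.5200·0.0000] = 4.8947
Node 0 (S = 40): V_0 = 1/1.06·[0.4800·28.4336 + 0.5200·4.8947] = 15.2768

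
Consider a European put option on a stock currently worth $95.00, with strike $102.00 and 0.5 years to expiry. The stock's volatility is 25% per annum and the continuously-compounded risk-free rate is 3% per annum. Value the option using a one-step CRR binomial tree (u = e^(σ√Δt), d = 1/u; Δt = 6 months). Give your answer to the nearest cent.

CRR parameters: u = e^(σ√Δt) = e^(0.25·√0.5) = 1.1934, d = 1/u = 0.8380
Per-period rate: rΔt = 0.03·0.5 = 0.015, so R = e^0.015 = 1.0151
Risk-neutral probability p = (e^0.015 − 0.8380)/(1.1934 − 0.8380) = 0.1771/0.3554 = 0.4984
Terminal stock prices: S_u = 113.4, S_d = 79.61
Terminal payoffs (K − S): max(-11.37, 0) = 0, max(22.39, 0) = 22.39
Node 0 (S = 95): V_0 = e^(−0.015)·[0.4984·0.0000 + 0.5016·22.3931] = 11.0642

$11.06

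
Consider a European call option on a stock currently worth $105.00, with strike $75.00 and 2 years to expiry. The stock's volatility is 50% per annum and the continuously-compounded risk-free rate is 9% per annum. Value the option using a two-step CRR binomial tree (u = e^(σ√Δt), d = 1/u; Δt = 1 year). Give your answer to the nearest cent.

CRR parameters: u = e^(σ√Δt) = e^(0.5·√1) = 1.6487, d = 1/u = 0.6065
Per-period rate: rΔt = 0.09·1 = 0.09, so R = e^0.09 = 1.0942
Risk-neutral probability p = (e^0.09 − 0.6065)/(1.6487 − 0.6065) = 0.4876/1.0422 = 0.4679
Terminal stock prices: S_uu = 285.4, S_ud = 105, S_dd = 38.63
Terminal payoffs (S − K): max(210.4, 0) = 210.4, max(30, 0) = 30, max(-36.37, 0) = 0
Node u (S = 173.1): V_u = e^(−0.09)·[0.4679·210.4196 + 0.5321·30.0000] = 104.5709
Node d (S = 63.69): V_d = e^(−0.09)·[0.4679·30.0000 + 0.5321·0.0000] = 12.8289
Node 0 (S = 105): V_0 = e^(−0.09)·[0.4679·104.5709 + 0.5321·12.8289] = 50.9564

$50.96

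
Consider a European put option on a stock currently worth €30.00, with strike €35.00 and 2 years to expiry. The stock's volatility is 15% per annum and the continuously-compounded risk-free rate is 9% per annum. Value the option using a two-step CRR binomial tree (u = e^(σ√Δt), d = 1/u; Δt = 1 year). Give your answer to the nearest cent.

€1.99

CRR parameters: u = e^(σ√Δt) = e^(0.15·√1) = 1.1618, d = 1/u = 0.8607
Per-period rate: rΔt = 0.09·1 = 0.09, so R = e^0.09 = 1.0942
Risk-neutral probability p = (e^0.09 − 0.8607)/(1.1618 − 0.8607) = 0.2335/0.3011 = 0.7753
Terminal stock prices: S_uu = 40.5, S_ud = 30, S_dd = 22.22
Terminal payoffs (K − S): max(-5.496, 0) = 0, max(5, 0) = 5, max(12.78, 0) = 12.78
Node u (S = 34.86): V_u = e^(−0.09)·[0.7753·0.0000 + 0.2247·5.0000] = 1.0268
Node d (S = 25.82): V_d = e^(−0.09)·[0.7753·5.0000 + 0.2247·12.7755] = 6.1664
Node 0 (S = 30): V_0 = e^(−0.09)·[0.7753·1.0268 + 0.2247·6.1664] = 1.9938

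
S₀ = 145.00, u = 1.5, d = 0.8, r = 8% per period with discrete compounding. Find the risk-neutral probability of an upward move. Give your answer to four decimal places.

p = 0.4000

Risk-neutral probability p = (1 + 0.08 − 0.8)/(1.5 − 0.8) = 0.2800/0.7000 = 0.4000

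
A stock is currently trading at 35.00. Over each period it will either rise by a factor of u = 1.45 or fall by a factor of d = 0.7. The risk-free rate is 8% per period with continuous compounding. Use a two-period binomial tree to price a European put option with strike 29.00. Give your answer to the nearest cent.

2.41

Risk-neutral probability p = (e^0.08 − 0.7)/(1.45 − 0.7) = 0.3833/0.7500 = 0.5110
Terminal stock prices: S_uu = 73.59, S_ud = 35.52, S_dd = 17.15
Terminal payoffs (K − S): max(-44.59, 0) = 0, max(-6.525, 0) = 0, max(11.85, 0) = 11.85
Node u (S = 50.75): V_u = e^(−0.08)·[0.5110·0.0000 + 0.4890·0.0000] = 0.0000
Node d (S = 24.5): V_d = e^(−0.08)·[0.5110·0.0000 + 0.4890·11.8500] = 5.3486
Node 0 (S = 35): V_0 = e^(−0.08)·[0.5110·0.0000 + 0.4890·5.3486] = 2.4141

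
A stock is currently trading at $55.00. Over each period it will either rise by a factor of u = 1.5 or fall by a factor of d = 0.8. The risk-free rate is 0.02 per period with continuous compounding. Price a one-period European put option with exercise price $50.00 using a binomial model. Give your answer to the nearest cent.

$4.03

Risk-neutral probability p = (e^0.02 − 0.8)/(1.5 − 0.8) = 0.2202/0.7000 = 0.3146
Terminal stock prices: S_u = 82.5, S_d = 44
Terminal payoffs (K − S): max(-32.5, 0) = 0, max(6, 0) = 6
Node 0 (S = 55): V_0 = e^(−0.02)·[0.3146·0.0000 + 0.6854·6.0000] = 4.0311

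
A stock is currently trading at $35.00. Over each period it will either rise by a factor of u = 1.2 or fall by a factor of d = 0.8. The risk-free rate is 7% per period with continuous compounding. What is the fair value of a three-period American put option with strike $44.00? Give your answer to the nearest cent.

Risk-neutral probability p = (e^0.07 − 0.8)/(1.2 − 0.8) = 0.2725/0.4000 = 0.6813
Terminal stock prices: S_uuu = 60.48, S_uud = 40.32, S_udd = 26.88, S_ddd = 17.92
Terminal payoffs (K − S): max(-16.48, 0) = 0, max(3.68, 0) = 3.68, max(17.12, 0) = 17.12, max(26.08, 0) = 26.08
Node uu (S = 50.4): continuation = e^(−0.07)·[0.6813·0.0000 + 0.3187·3.6800] = 1.0936; exercise value = 0.0000 ≤ continuation, so V_uu = 1.0936
Node ud (S = 33.6): continuation = e^(−0.07)·[0.6813·3.6800 + 0.3187·17.1200] = 7.4253; exercise value = 10.4000 > continuation, so V_ud = 10.4000 (exercise)
Node dd (S = 22.4): continuation = e^(−0.07)·[0.6813·17.1200 + 0.3187·26.0800] = 18.6253; exercise value = 21.6000 > continuation, so V_dd = 21.6000 (exercise)
Node u (S = 42): continuation = e^(−0.07)·[0.6813·1.0936 + 0.3187·10.4000] = 3.7854; exercise value = 2.0000 ≤ continuation, so V_u = 3.7854
Node d (S = 28): continuation = e^(−0.07)·[0.6813·10.4000 + 0.3187·21.6000] = 13.0253; exercise value = 16.0000 > continuation, so V_d = 16.0000 (exercise)
Node 0 (S = 35): continuation = e^(−0.07)·[0.6813·3.7854 + 0.3187·16.0000] = 7.1594; exercise value = 9.0000 > continuation, so V_0 = 9.0000 (exercise)

$9.00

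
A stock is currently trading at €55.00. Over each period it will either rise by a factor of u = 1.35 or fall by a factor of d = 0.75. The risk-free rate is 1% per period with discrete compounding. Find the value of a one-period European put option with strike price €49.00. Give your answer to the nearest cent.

Risk-neutral probability p = (1 + 0.01 − 0.75)/(1.35 − 0.75) = 0.2600/0.6000 = 0.4333
Terminal stock prices: S_u = 74.25, S_d = 41.25
Terminal payoffs (K − S): max(-25.25, 0) = 0, max(7.75, 0) = 7.75
Node 0 (S = 55): V_0 = 1/1.01·[0.4333·0.0000 + 0.5667·7.7500] = 4.3482

€4.35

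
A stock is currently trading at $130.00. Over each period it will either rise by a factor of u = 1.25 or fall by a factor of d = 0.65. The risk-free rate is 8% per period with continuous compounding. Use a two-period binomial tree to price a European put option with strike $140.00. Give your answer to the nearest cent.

$17.35

Risk-neutral probability p = (e^0.08 − 0.65)/(1.25 − 0.65) = 0.4333/0.6000 = 0.7221
Terminal stock prices: S_uu = 203.1, S_ud = 105.6, S_dd = 54.93
Terminal payoffs (K − S): max(-63.12, 0) = 0, max(34.38, 0) = 34.38, max(85.07, 0) = 85.07
Node u (S = 162.5): V_u = e^(−0.08)·[0.7221·0.0000 + 0.2779·34.3750] = 8.8169
Node d (S = 84.5): V_d = e^(−0.08)·[0.7221·34.3750 + 0.2779·85.0750] = 44.7363
Node 0 (S = 130): V_0 = e^(−0.08)·[0.7221·8.8169 + 0.2779·44.7363] = 17.3521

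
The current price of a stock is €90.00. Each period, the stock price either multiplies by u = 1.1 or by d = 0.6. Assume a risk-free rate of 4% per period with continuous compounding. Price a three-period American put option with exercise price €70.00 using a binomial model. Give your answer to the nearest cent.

Risk-neutral probability p = (e^0.04 − 0.6)/(1.1 − 0.6) = 0.4408/0.5000 = 0.8816
Terminal stock prices: S_uuu = 119.8, S_uud = 65.34, S_udd = 35.64, S_ddd = 19.44
Terminal payoffs (K − S): max(-49.79, 0) = 0, max(4.66, 0) = 4.66, max(34.36, 0) = 34.36, max(50.56, 0) = 50.56
Node uu (S = 108.9): continuation = e^(−0.04)·[0.8816·0.0000 + 0.1184·4.6600] = 0.5300; exercise value = 0.0000 ≤ continuation, so V_uu = 0.5300
Node ud (S = 59.4): continuation = e^(−0.04)·[0.8816·4.6600 + 0.1184·34.3600] = 7.8553; exercise value = 10.6000 > continuation, so V_ud = 10.6000 (exercise)
Node dd (S = 32.4): continuation = e^(−0.04)·[0.8816·34.3600 + 0.1184·50.5600] = 34.8553; exercise value = 37.6000 > continuation, so V_dd = 37.6000 (exercise)
Node u (S = 99): continuation = e^(−0.04)·[0.8816·0.5300 + 0.1184·10.6000] = 1.6546; exercise value = 0.0000 ≤ continuation, so V_u = 1.6546
Node d (S = 54): continuation = e^(−0.04)·[0.8816·10.6000 + 0.1184·37.6000] = 13.2553; exercise value = 16.0000 > continuation, so V_d = 16.0000 (exercise)
Node 0 (S = 90): continuation = e^(−0.04)·[0.8816·1.6546 + 0.1184·16.0000] = 3.2213; exercise value = 0.0000 ≤ continuation, so V_0 = 3.2213

€3.22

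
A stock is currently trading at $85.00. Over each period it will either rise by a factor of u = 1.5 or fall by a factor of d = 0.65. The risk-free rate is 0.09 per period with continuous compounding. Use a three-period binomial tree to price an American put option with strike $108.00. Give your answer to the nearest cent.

Risk-neutral probability p = (e^0.09 − 0.65)/(1.5 − 0.65) = 0.4442/0.8500 = 0.5226
Terminal stock prices: S_uuu = 286.9, S_uud = 124.3, S_udd = 53.87, S_ddd = 23.34
Terminal payoffs (K − S): max(-178.9, 0) = 0, max(-16.31, 0) = 0, max(54.13, 0) = 54.13, max(84.66, 0) = 84.66
Node uu (S = 191.2): continuation = e^(−0.09)·[0.5226·0.0000 + 0.4774·0.0000] = 0.0000; exercise value = 0.0000 ≤ continuation, so V_uu = 0.0000
Node ud (S = 82.88): continuation = e^(−0.09)·[0.5226·0.0000 + 0.4774·54.1312] = 23.6201; exercise value = 25.1250 > continuation, so V_ud = 25.1250 (exercise)
Node dd (S = 35.91): continuation = e^(−0.09)·[0.5226·54.1312 + 0.4774·84.6569] = 62.7921; exercise value = 72.0875 > continuation, so V_dd = 72.0875 (exercise)
Node u (S = 127.5): continuation = e^(−0.09)·[0.5226·0.0000 + 0.4774·25.1250] = 10.9633; exercise value = 0.0000 ≤ continuation, so V_u = 10.9633
Node d (S = 55.25): continuation = e^(−0.09)·[0.5226·25.1250 + 0.4774·72.0875] = 43.4546; exercise value = 52.7500 > continuation, so V_d = 52.7500 (exercise)
Node 0 (S = 85): continuation = e^(−0.09)·[0.5226·10.9633 + 0.4774·52.7500] = 28.2533; exercise value = 23.0000 ≤ continuation, so V_0 = 28.2533

$28.25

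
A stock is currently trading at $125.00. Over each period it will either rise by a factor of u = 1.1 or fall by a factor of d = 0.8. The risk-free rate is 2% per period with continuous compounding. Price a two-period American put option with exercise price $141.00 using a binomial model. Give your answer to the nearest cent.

Risk-neutral probability p = (e^0.02 − 0.8)/(1.1 − 0.8) = 0.2202/0.3000 = 0.7340
Terminal stock prices: S_uu = 151.3, S_ud = 110, S_dd = 80
Terminal payoffs (K − S): max(-10.25, 0) = 0, max(31, 0) = 31, max(61, 0) = 61
Node u (S = 137.5): continuation = e^(−0.02)·[0.7340·0.0000 + 0.2660·31.0000] = 8.0826; exercise value = 3.5000 ≤ continuation, so V_u = 8.0826
Node d (S = 100): continuation = e^(−0.02)·[0.7340·31.0000 + 0.2660·61.0000] = 38.2080; exercise value = 41.0000 > continuation, so V_d = 41.0000 (exercise)
Node 0 (S = 125): continuation = e^(−0.02)·[0.7340·8.0826 + 0.2660·41.0000] = 16.5050; exercise value = 16.0000 ≤ continuation, so V_0 = 16.5050

$16.51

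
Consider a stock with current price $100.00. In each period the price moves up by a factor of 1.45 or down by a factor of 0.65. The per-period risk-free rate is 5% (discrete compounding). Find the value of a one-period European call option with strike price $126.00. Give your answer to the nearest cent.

Risk-neutral probability p = (1 + 0.05 − 0.65)/(1.45 − 0.65) = 0.4000/0.8000 = 0.5000
Terminal stock prices: S_u = 145, S_d = 65
Terminal payoffs (S − K): max(19, 0) = 19, max(-61, 0) = 0
Node 0 (S = 100): V_0 = 1/1.05·[0.5000·19.0000 + 0.5000·0.0000] = 9.0476

$9.05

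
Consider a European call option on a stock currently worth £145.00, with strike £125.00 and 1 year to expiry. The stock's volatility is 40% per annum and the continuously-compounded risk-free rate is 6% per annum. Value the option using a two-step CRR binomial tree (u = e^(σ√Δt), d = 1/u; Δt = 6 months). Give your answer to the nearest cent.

£38.02

CRR parameters: u = e^(σ√Δt) = e^(0.4·√0.5) = 1.3269, d = 1/u = 0.7536
Per-period rate: rΔt = 0.06·0.5 = 0.03, so R = e^0.03 = 1.0305
Risk-neutral probability p = (e^0.03 − 0.7536)/(1.3269 − 0.7536) = 0.2768/0.5733 = 0.4829
Terminal stock prices: S_uu = 255.3, S_ud = 145, S_dd = 82.36
Terminal payoffs (S − K): max(130.3, 0) = 130.3, max(20, 0) = 20, max(-42.64, 0) = 0
Node u (S = 192.4): V_u = e^(−0.03)·[0.4829·130.2949 + 0.5171·20.0000] = 71.0943
Node d (S = 109.3): V_d = e^(−0.03)·[0.4829·20.0000 + 0.5171·0.0000] = 9.3722
Node 0 (S = 145): V_0 = e^(−0.03)·[0.4829·71.0943 + 0.5171·9.3722] = 38.0189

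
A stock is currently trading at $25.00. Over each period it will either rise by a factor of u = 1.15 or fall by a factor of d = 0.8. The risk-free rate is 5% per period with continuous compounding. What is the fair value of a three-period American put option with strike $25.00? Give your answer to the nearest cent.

$1.71

Risk-neutral probability p = (e^0.05 − 0.8)/(1.15 − 0.8) = 0.2513/0.3500 = 0.7179
Terminal stock prices: S_uuu = 38.02, S_uud = 26.45, S_udd = 18.4, S_ddd = 12.8
Terminal payoffs (K − S): max(-13.02, 0) = 0, max(-1.45, 0) = 0, max(6.6, 0) = 6.6, max(12.2, 0) = 12.2
Node uu (S = 33.06): continuation = e^(−0.05)·[0.7179·0.0000 + 0.2821·0.0000] = 0.0000; exercise value = 0.0000 ≤ continuation, so V_uu = 0.0000
Node ud (S = 23): continuation = e^(−0.05)·[0.7179·0.0000 + 0.2821·6.6000] = 1.7709; exercise value = 2.0000 > continuation, so V_ud = 2.0000 (exercise)
Node dd (S = 16): continuation = e^(−0.05)·[0.7179·6.6000 + 0.2821·12.2000] = 7.7807; exercise value = 9.0000 > continuation, so V_dd = 9.0000 (exercise)
Node u (S = 28.75): continuation = e^(−0.05)·[0.7179·0.0000 + 0.2821·2.0000] = 0.5367; exercise value = 0.0000 ≤ continuation, so V_u = 0.5367
Node d (S = 20): continuation = e^(−0.05)·[0.7179·2.0000 + 0.2821·9.0000] = 3.7807; exercise value = 5.0000 > continuation, so V_d = 5.0000 (exercise)
Node 0 (S = 25): continuation = e^(−0.05)·[0.7179·0.5367 + 0.2821·5.0000] = 1.7081; exercise value = 0.0000 ≤ continuation, so V_0 = 1.7081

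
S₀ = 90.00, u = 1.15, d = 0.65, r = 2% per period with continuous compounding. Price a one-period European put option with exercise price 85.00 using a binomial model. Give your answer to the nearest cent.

6.74

Risk-neutral probability p = (e^0.02 − 0.65)/(1.15 − 0.65) = 0.3702/0.5000 = 0.7404
Terminal stock prices: S_u = 103.5, S_d = 58.5
Terminal payoffs (K − S): max(-18.5, 0) = 0, max(26.5, 0) = 26.5
Node 0 (S = 90): V_0 = e^(−0.02)·[0.7404·0.0000 + 0.2596·26.5000] = 6.7431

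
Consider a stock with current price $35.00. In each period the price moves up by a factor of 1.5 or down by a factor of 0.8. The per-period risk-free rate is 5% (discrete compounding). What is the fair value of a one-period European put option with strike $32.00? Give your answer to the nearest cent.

$2.45

Risk-neutral probability p = (1 + 0.05 − 0.8)/(1.5 − 0.8) = 0.2500/0.7000 = 0.3571
Terminal stock prices: S_u = 52.5, S_d = 28
Terminal payoffs (K − S): max(-20.5, 0) = 0, max(4, 0) = 4
Node 0 (S = 35): V_0 = 1/1.05·[0.3571·0.0000 + 0.6429·4.0000] = 2.4490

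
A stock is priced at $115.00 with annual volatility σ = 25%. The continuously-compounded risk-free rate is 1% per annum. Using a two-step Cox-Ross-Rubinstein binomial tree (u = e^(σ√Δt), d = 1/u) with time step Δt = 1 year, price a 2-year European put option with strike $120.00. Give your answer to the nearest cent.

$16.92

CRR parameters: u = e^(σ√Δt) = e^(0.25·√1) = 1.2840, d = 1/u = 0.7788
Per-period rate: rΔt = 0.01·1 = 0.01, so R = e^0.01 = 1.0101
Risk-neutral probability p = (e^0.01 − 0.7788)/(1.2840 − 0.7788) = 0.2312/0.5052 = 0.4577
Terminal stock prices: S_uu = 189.6, S_ud = 115, S_dd = 69.75
Terminal payoffs (K − S): max(-69.6, 0) = 0, max(5, 0) = 5, max(50.25, 0) = 50.25
Node u (S = 147.7): V_u = e^(−0.01)·[0.4577·0.0000 + 0.5423·5.0000] = 2.6844
Node d (S = 89.56): V_d = e^(−0.01)·[0.4577·5.0000 + 0.5423·50.2490] = 29.2439
Node 0 (S = 115): V_0 = e^(−0.01)·[0.4577·2.6844 + 0.5423·29.2439] = 16.9172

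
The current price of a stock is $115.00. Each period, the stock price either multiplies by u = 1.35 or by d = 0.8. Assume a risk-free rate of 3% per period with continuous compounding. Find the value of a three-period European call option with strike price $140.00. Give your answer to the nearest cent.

$17.35

Risk-neutral probability p = (e^0.03 − 0.8)/(1.35 − 0.8) = 0.2305/0.5500 = 0.4190
Terminal stock prices: S_uuu = 282.9, S_uud = 167.7, S_udd = 99.36, S_ddd = 58.88
Terminal payoffs (S − K): max(142.9, 0) = 142.9, max(27.67, 0) = 27.67, max(-40.64, 0) = 0, max(-81.12, 0) = 0
Node uu (S = 209.6): V_uu = e^(−0.03)·[0.4190·142.9431 + 0.5810·27.6700] = 73.7251
Node ud (S = 124.2): V_ud = e^(−0.03)·[0.4190·27.6700 + 0.5810·0.0000] = 11.2513
Node dd (S = 73.6): V_dd = e^(−0.03)·[0.4190·0.0000 + 0.5810·0.0000] = 0.0000
Node u (S = 155.2): V_u = e^(−0.03)·[0.4190·73.7251 + 0.5810·11.2513] = 36.3222
Node d (S = 92): V_d = e^(−0.03)·[0.4190·11.2513 + 0.5810·0.0000] = 4.5751
Node 0 (S = 115): V_0 = e^(−0.03)·[0.4190·36.3222 + 0.5810·4.5751] = 17.3490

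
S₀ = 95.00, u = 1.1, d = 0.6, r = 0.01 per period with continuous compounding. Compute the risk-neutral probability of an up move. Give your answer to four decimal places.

p = 0.8201

Risk-neutral probability p = (e^0.01 − 0.6)/(1.1 − 0.6) = 0.4101/0.5000 = 0.8201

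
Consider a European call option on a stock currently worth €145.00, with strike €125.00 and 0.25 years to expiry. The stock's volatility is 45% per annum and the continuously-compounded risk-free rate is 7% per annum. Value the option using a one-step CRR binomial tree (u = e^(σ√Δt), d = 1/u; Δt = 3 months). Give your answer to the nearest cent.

€26.85

CRR parameters: u = e^(σ√Δt) = e^(0.45·√0.25) = 1.2523, d = 1/u = 0.7985
Per-period rate: rΔt = 0.07·0.25 = 0.0175, so R = e^0.0175 = 1.0177
Risk-neutral probability p = (e^0.0175 − 0.7985)/(1.2523 − 0.7985) = 0.2191/0.4538 = 0.4829
Terminal stock prices: S_u = 181.6, S_d = 115.8
Terminal payoffs (S − K): max(56.59, 0) = 56.59, max(-9.215, 0) = 0
Node 0 (S = 145): V_0 = e^(−0.0175)·[0.4829·56.5868 + 0.5171·0.0000] = 26.8511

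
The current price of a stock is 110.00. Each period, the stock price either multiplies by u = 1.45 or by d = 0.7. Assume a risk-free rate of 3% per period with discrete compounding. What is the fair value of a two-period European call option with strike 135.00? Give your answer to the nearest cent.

17.57

Risk-neutral probability p = (1 + 0.03 − 0.7)/(1.45 − 0.7) = 0.3300/0.7500 = 0.4400
Terminal stock prices: S_uu = 231.3, S_ud = 111.6, S_dd = 53.9
Terminal payoffs (S − K): max(96.28, 0) = 96.28, max(-23.35, 0) = 0, max(-81.1, 0) = 0
Node u (S = 159.5): V_u = 1/1.03·[0.4400·96.2750 + 0.5600·0.0000] = 41.1272
Node d (S = 77): V_d = 1/1.03·[0.4400·0.0000 + 0.5600·0.0000] = 0.0000
Node 0 (S = 110): V_0 = 1/1.03·[0.4400·41.1272 + 0.5600·0.0000] = 17.5689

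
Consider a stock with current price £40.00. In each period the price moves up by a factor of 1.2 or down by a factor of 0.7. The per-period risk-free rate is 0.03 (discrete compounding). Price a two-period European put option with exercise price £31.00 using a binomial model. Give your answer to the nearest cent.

Risk-neutral probability p = (1 + 0.03 − 0.7)/(1.2 − 0.7) = 0.3300/0.5000 = 0.6600
Terminal stock prices: S_uu = 57.6, S_ud = 33.6, S_dd = 19.6
Terminal payoffs (K − S): max(-26.6, 0) = 0, max(-2.6, 0) = 0, max(11.4, 0) = 11.4
Node u (S = 48): V_u = 1/1.03·[0.6600·0.0000 + 0.3400·0.0000] = 0.0000
Node d (S = 28): V_d = 1/1.03·[0.6600·0.0000 + 0.3400·11.4000] = 3.7631
Node 0 (S = 40): V_0 = 1/1.03·[0.6600·0.0000 + 0.3400·3.7631] = 1.2422

£1.24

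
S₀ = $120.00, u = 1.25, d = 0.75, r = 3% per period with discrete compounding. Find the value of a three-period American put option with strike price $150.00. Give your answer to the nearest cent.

Risk-neutral probability p = (1 + 0.03 − 0.75)/(1.25 − 0.75) = 0.2800/0.5000 = 0.5600
Terminal stock prices: S_uuu = 234.4, S_uud = 140.6, S_udd = 84.38, S_ddd = 50.62
Terminal payoffs (K − S): max(-84.38, 0) = 0, max(9.375, 0) = 9.375, max(65.62, 0) = 65.62, max(99.38, 0) = 99.38
Node uu (S = 187.5): continuation = 1/1.03·[0.5600·0.0000 + 0.4400·9.3750] = 4.0049; exercise value = 0.0000 ≤ continuation, so V_uu = 4.0049
Node ud (S = 112.5): continuation = 1/1.03·[0.5600·9.3750 + 0.4400·65.6250] = 33.1311; exercise value = 37.5000 > continuation, so V_ud = 37.5000 (exercise)
Node dd (S = 67.5): continuation = 1/1.03·[0.5600·65.6250 + 0.4400·99.3750] = 78.1311; exercise value = 82.5000 > continuation, so V_dd = 82.5000 (exercise)
Node u (S = 150): continuation = 1/1.03·[0.5600·4.0049 + 0.4400·37.5000] = 18.1968; exercise value = 0.0000 ≤ continuation, so V_u = 18.1968
Node d (S = 90): continuation = 1/1.03·[0.5600·37.5000 + 0.4400·82.5000] = 55.6311; exercise value = 60.0000 > continuation, so V_d = 60.0000 (exercise)
Node 0 (S = 120): continuation = 1/1.03·[0.5600·18.1968 + 0.4400·60.0000] = 35.5245; exercise value = 30.0000 ≤ continuation, so V_0 = 35.5245

$35.52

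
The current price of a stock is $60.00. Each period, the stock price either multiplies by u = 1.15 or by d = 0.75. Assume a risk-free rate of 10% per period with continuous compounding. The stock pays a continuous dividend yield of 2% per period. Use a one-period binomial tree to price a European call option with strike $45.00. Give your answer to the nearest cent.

Per-period risk-free factor R = e^0.1 = 1.1052; dividend-adjusted growth = e^(0.1−0.02) = 1.0833.
Risk-neutral probability p = (1.0833 − 0.75)/(1.15 − 0.75) = 0.3333/0.4000 = 0.8332
Terminal stock prices: S_u = 69, S_d = 45
Terminal payoffs (S − K): max(24, 0) = 24, max(0, 0) = 0
Node 0 (S = 60): V_0 = e^(−0.1)·[0.8332·24.0000 + 0.1668·0.0000] = 18.0942

$18.09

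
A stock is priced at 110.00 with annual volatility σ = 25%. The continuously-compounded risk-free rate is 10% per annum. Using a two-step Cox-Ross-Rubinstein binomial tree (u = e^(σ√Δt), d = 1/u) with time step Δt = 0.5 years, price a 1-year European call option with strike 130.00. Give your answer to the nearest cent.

CRR parameters: u = e^(σ√Δt) = e^(0.25·√0.5) = 1.1934, d = 1/u = 0.8380
Per-period rate: rΔt = 0.1·0.5 = 0.05, so R = e^0.05 = 1.0513
Risk-neutral probability p = (e^0.05 − 0.8380)/(1.1934 − 0.8380) = 0.2133/0.3554 = 0.6002
Terminal stock prices: S_uu = 156.7, S_ud = 110, S_dd = 77.24
Terminal payoffs (S − K): max(26.65, 0) = 26.65, max(-20, 0) = 0, max(-52.76, 0) = 0
Node u (S = 131.3): V_u = e^(−0.05)·[0.6002·26.6531 + 0.3998·0.0000] = 15.2166
Node d (S = 92.18): V_d = e^(−0.05)·[0.6002·0.0000 + 0.3998·0.0000] = 0.0000
Node 0 (S = 110): V_0 = e^(−0.05)·[0.6002·15.2166 + 0.3998·0.0000] = 8.6874

8.69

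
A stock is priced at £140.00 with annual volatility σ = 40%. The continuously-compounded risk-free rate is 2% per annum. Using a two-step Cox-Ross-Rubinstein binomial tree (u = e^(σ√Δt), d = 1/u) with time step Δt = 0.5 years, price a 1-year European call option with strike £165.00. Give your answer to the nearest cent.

CRR parameters: u = e^(σ√Δt) = e^(0.4·√0.5) = 1.3269, d = 1/u = 0.7536
Per-period rate: rΔt = 0.02·0.5 = 0.01, so R = e^0.01 = 1.0101
Risk-neutral probability p = (e^0.01 − 0.7536)/(1.3269 − 0.7536) = 0.2564/0.5733 = 0.4473
Terminal stock prices: S_uu = 246.5, S_ud = 140, S_dd = 79.52
Terminal payoffs (S − K): max(81.49, 0) = 81.49, max(-25, 0) = 0, max(-85.48, 0) = 0
Node u (S = 185.8): V_u = e^(−0.01)·[0.4473·81.4916 + 0.5527·0.0000] = 36.0876
Node d (S = 105.5): V_d = e^(−0.01)·[0.4473·0.0000 + 0.5527·0.0000] = 0.0000
Node 0 (S = 140): V_0 = e^(−0.01)·[0.4473·36.0876 + 0.5527·0.0000] = 15.9810

£15.98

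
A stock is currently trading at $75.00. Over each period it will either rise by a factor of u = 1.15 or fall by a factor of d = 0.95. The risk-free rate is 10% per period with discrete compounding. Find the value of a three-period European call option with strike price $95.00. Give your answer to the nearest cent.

$6.04

Risk-neutral probability p = (1 + 0.1 − 0.95)/(1.15 − 0.95) = 0.1500/0.2000 = 0.7500
Terminal stock prices: S_uuu = 114.1, S_uud = 94.23, S_udd = 77.84, S_ddd = 64.3
Terminal payoffs (S − K): max(19.07, 0) = 19.07, max(-0.7719, 0) = 0, max(-17.16, 0) = 0, max(-30.7, 0) = 0
Node uu (S = 99.19): V_uu = 1/1.1·[0.7500·19.0656 + 0.2500·0.0000] = 12.9993
Node ud (S = 81.94): V_ud = 1/1.1·[0.7500·0.0000 + 0.2500·0.0000] = 0.0000
Node dd (S = 67.69): V_dd = 1/1.1·[0.7500·0.0000 + 0.2500·0.0000] = 0.0000
Node u (S = 86.25): V_u = 1/1.1·[0.7500·12.9993 + 0.2500·0.0000] = 8.8632
Node d (S = 71.25): V_d = 1/1.1·[0.7500·0.0000 + 0.2500·0.0000] = 0.0000
Node 0 (S = 75): V_0 = 1/1.1·[0.7500·8.8632 + 0.2500·0.0000] = 6.0431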